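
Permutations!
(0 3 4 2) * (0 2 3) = [0, 1, 2, 4, 3] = (3 4)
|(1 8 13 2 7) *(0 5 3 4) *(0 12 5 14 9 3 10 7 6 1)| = |(0 14 9 3 4 12 5 10 7)(1 8 13 2 6)| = 45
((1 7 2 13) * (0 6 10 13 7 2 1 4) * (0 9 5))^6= ((0 6 10 13 4 9 5)(1 2 7))^6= (0 5 9 4 13 10 6)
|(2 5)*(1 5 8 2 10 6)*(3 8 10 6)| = 12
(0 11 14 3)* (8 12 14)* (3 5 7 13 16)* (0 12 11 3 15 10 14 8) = (0 3 12 8 11)(5 7 13 16 15 10 14) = [3, 1, 2, 12, 4, 7, 6, 13, 11, 9, 14, 0, 8, 16, 5, 10, 15]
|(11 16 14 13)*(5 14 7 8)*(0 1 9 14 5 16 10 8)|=|(0 1 9 14 13 11 10 8 16 7)|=10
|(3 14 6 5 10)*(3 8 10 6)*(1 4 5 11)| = 10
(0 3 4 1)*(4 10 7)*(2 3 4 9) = (0 4 1)(2 3 10 7 9) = [4, 0, 3, 10, 1, 5, 6, 9, 8, 2, 7]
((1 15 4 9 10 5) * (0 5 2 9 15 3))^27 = ((0 5 1 3)(2 9 10)(4 15))^27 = (0 3 1 5)(4 15)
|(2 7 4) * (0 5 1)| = |(0 5 1)(2 7 4)| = 3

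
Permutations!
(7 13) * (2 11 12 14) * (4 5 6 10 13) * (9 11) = [0, 1, 9, 3, 5, 6, 10, 4, 8, 11, 13, 12, 14, 7, 2] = (2 9 11 12 14)(4 5 6 10 13 7)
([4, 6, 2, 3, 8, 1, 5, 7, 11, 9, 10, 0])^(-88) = (11)(1 5 6)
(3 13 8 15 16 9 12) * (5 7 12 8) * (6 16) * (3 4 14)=(3 13 5 7 12 4 14)(6 16 9 8 15)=[0, 1, 2, 13, 14, 7, 16, 12, 15, 8, 10, 11, 4, 5, 3, 6, 9]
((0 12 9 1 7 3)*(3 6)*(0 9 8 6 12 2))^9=((0 2)(1 7 12 8 6 3 9))^9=(0 2)(1 12 6 9 7 8 3)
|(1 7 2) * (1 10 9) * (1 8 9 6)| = |(1 7 2 10 6)(8 9)| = 10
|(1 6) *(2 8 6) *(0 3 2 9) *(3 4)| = 8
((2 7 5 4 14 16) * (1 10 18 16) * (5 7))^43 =(1 16 4 10 2 14 18 5)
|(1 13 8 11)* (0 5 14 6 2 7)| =|(0 5 14 6 2 7)(1 13 8 11)| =12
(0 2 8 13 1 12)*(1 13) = (13)(0 2 8 1 12) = [2, 12, 8, 3, 4, 5, 6, 7, 1, 9, 10, 11, 0, 13]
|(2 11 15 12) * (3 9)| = 4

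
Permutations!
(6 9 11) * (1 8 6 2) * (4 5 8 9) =(1 9 11 2)(4 5 8 6) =[0, 9, 1, 3, 5, 8, 4, 7, 6, 11, 10, 2]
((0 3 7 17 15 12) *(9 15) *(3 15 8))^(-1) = ((0 15 12)(3 7 17 9 8))^(-1) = (0 12 15)(3 8 9 17 7)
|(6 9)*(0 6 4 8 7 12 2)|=|(0 6 9 4 8 7 12 2)|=8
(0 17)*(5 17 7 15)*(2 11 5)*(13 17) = (0 7 15 2 11 5 13 17) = [7, 1, 11, 3, 4, 13, 6, 15, 8, 9, 10, 5, 12, 17, 14, 2, 16, 0]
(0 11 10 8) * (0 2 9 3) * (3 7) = (0 11 10 8 2 9 7 3) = [11, 1, 9, 0, 4, 5, 6, 3, 2, 7, 8, 10]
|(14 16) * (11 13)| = 2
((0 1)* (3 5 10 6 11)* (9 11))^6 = (11)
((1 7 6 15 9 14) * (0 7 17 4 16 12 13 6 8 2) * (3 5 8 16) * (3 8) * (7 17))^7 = ((0 17 4 8 2)(1 7 16 12 13 6 15 9 14)(3 5))^7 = (0 4 2 17 8)(1 9 6 12 7 14 15 13 16)(3 5)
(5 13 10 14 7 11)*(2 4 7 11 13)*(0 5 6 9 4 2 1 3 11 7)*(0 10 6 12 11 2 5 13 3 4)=[13, 4, 5, 2, 10, 1, 9, 3, 8, 0, 14, 12, 11, 6, 7]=(0 13 6 9)(1 4 10 14 7 3 2 5)(11 12)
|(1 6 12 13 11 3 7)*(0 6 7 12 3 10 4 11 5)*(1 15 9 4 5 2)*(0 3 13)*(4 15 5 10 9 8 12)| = |(0 6 13 2 1 7 5 3 4 11 9 15 8 12)| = 14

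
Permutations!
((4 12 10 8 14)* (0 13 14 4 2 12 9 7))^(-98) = ((0 13 14 2 12 10 8 4 9 7))^(-98) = (0 14 12 8 9)(2 10 4 7 13)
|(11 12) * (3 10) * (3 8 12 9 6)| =7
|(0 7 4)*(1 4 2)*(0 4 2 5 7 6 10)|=|(0 6 10)(1 2)(5 7)|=6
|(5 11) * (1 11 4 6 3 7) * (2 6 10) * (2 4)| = 14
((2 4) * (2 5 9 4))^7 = (4 5 9)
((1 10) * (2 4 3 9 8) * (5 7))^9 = (1 10)(2 8 9 3 4)(5 7)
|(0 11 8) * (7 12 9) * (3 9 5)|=15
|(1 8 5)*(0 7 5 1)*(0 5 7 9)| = |(0 9)(1 8)| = 2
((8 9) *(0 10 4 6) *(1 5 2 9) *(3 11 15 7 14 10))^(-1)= (0 6 4 10 14 7 15 11 3)(1 8 9 2 5)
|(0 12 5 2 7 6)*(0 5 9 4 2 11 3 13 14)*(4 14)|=|(0 12 9 14)(2 7 6 5 11 3 13 4)|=8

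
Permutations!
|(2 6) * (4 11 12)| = |(2 6)(4 11 12)| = 6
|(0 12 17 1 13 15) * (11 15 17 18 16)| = |(0 12 18 16 11 15)(1 13 17)| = 6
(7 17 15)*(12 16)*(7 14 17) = [0, 1, 2, 3, 4, 5, 6, 7, 8, 9, 10, 11, 16, 13, 17, 14, 12, 15] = (12 16)(14 17 15)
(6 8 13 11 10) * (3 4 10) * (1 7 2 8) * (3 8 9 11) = (1 7 2 9 11 8 13 3 4 10 6) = [0, 7, 9, 4, 10, 5, 1, 2, 13, 11, 6, 8, 12, 3]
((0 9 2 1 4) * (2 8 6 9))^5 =((0 2 1 4)(6 9 8))^5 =(0 2 1 4)(6 8 9)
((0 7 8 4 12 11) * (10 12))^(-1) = (0 11 12 10 4 8 7)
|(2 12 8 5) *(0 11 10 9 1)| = 20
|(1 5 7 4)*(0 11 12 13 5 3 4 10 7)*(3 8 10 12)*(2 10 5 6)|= |(0 11 3 4 1 8 5)(2 10 7 12 13 6)|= 42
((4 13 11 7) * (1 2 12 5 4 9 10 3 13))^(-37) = ((1 2 12 5 4)(3 13 11 7 9 10))^(-37) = (1 5 2 4 12)(3 10 9 7 11 13)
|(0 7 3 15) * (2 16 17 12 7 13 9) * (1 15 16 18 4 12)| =13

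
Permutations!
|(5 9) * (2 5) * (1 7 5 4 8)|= 7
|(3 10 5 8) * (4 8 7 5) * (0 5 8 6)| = |(0 5 7 8 3 10 4 6)| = 8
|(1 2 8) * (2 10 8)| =|(1 10 8)| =3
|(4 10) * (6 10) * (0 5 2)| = 3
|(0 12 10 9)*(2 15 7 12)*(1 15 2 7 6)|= |(0 7 12 10 9)(1 15 6)|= 15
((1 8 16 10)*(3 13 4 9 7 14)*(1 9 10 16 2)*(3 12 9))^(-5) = (16)(1 8 2)(3 10 4 13)(7 9 12 14)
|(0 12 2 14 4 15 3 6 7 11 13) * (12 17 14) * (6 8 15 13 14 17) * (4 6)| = |(17)(0 4 13)(2 12)(3 8 15)(6 7 11 14)| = 12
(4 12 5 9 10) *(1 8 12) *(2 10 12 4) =(1 8 4)(2 10)(5 9 12) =[0, 8, 10, 3, 1, 9, 6, 7, 4, 12, 2, 11, 5]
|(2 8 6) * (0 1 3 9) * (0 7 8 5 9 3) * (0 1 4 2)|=8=|(0 4 2 5 9 7 8 6)|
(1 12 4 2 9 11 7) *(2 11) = (1 12 4 11 7)(2 9) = [0, 12, 9, 3, 11, 5, 6, 1, 8, 2, 10, 7, 4]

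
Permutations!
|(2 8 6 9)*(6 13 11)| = 6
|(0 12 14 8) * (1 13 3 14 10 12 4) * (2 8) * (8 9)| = |(0 4 1 13 3 14 2 9 8)(10 12)| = 18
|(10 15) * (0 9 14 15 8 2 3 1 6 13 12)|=|(0 9 14 15 10 8 2 3 1 6 13 12)|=12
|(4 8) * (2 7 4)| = |(2 7 4 8)| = 4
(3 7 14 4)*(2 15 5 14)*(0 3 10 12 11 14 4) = (0 3 7 2 15 5 4 10 12 11 14) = [3, 1, 15, 7, 10, 4, 6, 2, 8, 9, 12, 14, 11, 13, 0, 5]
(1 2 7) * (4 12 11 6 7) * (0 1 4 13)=[1, 2, 13, 3, 12, 5, 7, 4, 8, 9, 10, 6, 11, 0]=(0 1 2 13)(4 12 11 6 7)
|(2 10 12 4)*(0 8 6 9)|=4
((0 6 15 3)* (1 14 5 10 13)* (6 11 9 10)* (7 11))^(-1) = (0 3 15 6 5 14 1 13 10 9 11 7)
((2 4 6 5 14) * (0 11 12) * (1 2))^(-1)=((0 11 12)(1 2 4 6 5 14))^(-1)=(0 12 11)(1 14 5 6 4 2)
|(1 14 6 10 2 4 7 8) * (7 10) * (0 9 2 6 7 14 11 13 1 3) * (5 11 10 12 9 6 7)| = |(0 6 14 5 11 13 1 10 7 8 3)(2 4 12 9)| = 44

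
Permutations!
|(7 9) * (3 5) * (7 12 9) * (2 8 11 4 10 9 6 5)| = 10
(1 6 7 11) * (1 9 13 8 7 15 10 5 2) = (1 6 15 10 5 2)(7 11 9 13 8) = [0, 6, 1, 3, 4, 2, 15, 11, 7, 13, 5, 9, 12, 8, 14, 10]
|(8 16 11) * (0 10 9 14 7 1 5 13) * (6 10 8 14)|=9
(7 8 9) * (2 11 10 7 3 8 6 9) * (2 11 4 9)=(2 4 9 3 8 11 10 7 6)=[0, 1, 4, 8, 9, 5, 2, 6, 11, 3, 7, 10]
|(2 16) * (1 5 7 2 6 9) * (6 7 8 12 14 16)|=10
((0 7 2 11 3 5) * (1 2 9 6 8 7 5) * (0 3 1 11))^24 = ((0 5 3 11 1 2)(6 8 7 9))^24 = (11)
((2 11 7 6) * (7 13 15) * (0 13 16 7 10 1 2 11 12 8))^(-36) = ((0 13 15 10 1 2 12 8)(6 11 16 7))^(-36) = (16)(0 1)(2 13)(8 10)(12 15)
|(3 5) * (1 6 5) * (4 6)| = |(1 4 6 5 3)| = 5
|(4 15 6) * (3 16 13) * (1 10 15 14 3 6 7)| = |(1 10 15 7)(3 16 13 6 4 14)| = 12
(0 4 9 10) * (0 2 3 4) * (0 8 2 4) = [8, 1, 3, 0, 9, 5, 6, 7, 2, 10, 4] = (0 8 2 3)(4 9 10)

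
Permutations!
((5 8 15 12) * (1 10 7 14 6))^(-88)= (15)(1 7 6 10 14)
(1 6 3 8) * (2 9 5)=(1 6 3 8)(2 9 5)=[0, 6, 9, 8, 4, 2, 3, 7, 1, 5]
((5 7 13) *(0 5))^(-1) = (0 13 7 5)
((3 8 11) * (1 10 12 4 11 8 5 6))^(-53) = ((1 10 12 4 11 3 5 6))^(-53) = (1 4 5 10 11 6 12 3)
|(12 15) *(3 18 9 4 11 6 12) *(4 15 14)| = |(3 18 9 15)(4 11 6 12 14)| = 20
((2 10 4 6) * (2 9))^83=((2 10 4 6 9))^83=(2 6 10 9 4)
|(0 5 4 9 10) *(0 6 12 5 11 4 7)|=9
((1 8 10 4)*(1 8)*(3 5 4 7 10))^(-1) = (3 8 4 5)(7 10)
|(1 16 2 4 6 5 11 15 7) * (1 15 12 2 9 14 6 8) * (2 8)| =|(1 16 9 14 6 5 11 12 8)(2 4)(7 15)| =18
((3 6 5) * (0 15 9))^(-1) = (0 9 15)(3 5 6)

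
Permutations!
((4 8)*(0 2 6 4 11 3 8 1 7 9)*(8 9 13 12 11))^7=(0 12 4 9 13 6 3 7 2 11 1)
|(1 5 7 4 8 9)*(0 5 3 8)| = 4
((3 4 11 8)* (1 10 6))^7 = (1 10 6)(3 8 11 4)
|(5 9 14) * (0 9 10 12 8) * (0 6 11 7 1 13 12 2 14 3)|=84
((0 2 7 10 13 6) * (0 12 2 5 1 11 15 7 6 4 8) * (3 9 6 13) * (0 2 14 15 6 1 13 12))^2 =((0 5 13 4 8 2 12 14 15 7 10 3 9 1 11 6))^2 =(0 13 8 12 15 10 9 11)(1 6 5 4 2 14 7 3)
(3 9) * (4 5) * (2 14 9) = [0, 1, 14, 2, 5, 4, 6, 7, 8, 3, 10, 11, 12, 13, 9] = (2 14 9 3)(4 5)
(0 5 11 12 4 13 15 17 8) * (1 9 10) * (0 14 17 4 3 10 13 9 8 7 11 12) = (0 5 12 3 10 1 8 14 17 7 11)(4 9 13 15) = [5, 8, 2, 10, 9, 12, 6, 11, 14, 13, 1, 0, 3, 15, 17, 4, 16, 7]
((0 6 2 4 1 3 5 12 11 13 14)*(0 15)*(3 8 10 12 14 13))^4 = (0 1 11 15 4 12 14 2 10 5 6 8 3)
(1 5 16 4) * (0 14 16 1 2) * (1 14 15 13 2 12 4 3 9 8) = (0 15 13 2)(1 5 14 16 3 9 8)(4 12) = [15, 5, 0, 9, 12, 14, 6, 7, 1, 8, 10, 11, 4, 2, 16, 13, 3]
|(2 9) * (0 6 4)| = 6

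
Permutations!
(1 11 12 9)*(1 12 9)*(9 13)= [0, 11, 2, 3, 4, 5, 6, 7, 8, 12, 10, 13, 1, 9]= (1 11 13 9 12)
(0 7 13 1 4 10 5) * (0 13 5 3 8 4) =[7, 0, 2, 8, 10, 13, 6, 5, 4, 9, 3, 11, 12, 1] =(0 7 5 13 1)(3 8 4 10)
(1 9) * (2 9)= (1 2 9)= [0, 2, 9, 3, 4, 5, 6, 7, 8, 1]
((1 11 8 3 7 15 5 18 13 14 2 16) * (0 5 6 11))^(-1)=((0 5 18 13 14 2 16 1)(3 7 15 6 11 8))^(-1)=(0 1 16 2 14 13 18 5)(3 8 11 6 15 7)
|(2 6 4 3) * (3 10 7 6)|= 4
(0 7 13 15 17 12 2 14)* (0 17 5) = (0 7 13 15 5)(2 14 17 12) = [7, 1, 14, 3, 4, 0, 6, 13, 8, 9, 10, 11, 2, 15, 17, 5, 16, 12]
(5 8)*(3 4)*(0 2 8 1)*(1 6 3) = (0 2 8 5 6 3 4 1) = [2, 0, 8, 4, 1, 6, 3, 7, 5]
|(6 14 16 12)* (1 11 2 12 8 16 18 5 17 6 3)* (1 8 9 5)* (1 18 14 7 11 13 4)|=|(18)(1 13 4)(2 12 3 8 16 9 5 17 6 7 11)|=33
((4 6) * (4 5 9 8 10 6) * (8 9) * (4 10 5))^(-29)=(4 10 6)(5 8)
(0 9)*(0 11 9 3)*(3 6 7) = (0 6 7 3)(9 11) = [6, 1, 2, 0, 4, 5, 7, 3, 8, 11, 10, 9]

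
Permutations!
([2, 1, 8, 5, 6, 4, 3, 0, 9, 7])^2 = (0 8 7 2 9)(3 4)(5 6)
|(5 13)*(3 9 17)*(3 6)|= 4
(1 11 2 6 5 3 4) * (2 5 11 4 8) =(1 4)(2 6 11 5 3 8) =[0, 4, 6, 8, 1, 3, 11, 7, 2, 9, 10, 5]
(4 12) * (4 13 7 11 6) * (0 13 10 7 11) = (0 13 11 6 4 12 10 7) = [13, 1, 2, 3, 12, 5, 4, 0, 8, 9, 7, 6, 10, 11]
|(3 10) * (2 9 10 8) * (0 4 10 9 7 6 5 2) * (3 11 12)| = |(0 4 10 11 12 3 8)(2 7 6 5)| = 28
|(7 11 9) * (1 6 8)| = |(1 6 8)(7 11 9)| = 3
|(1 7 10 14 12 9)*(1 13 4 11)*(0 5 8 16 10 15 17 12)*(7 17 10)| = 56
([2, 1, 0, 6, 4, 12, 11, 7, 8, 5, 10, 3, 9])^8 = [0, 1, 2, 11, 4, 9, 3, 7, 8, 12, 10, 6, 5]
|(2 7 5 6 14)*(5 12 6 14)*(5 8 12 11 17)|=6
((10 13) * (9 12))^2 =(13)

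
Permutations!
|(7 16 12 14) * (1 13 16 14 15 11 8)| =|(1 13 16 12 15 11 8)(7 14)| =14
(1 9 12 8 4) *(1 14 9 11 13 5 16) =[0, 11, 2, 3, 14, 16, 6, 7, 4, 12, 10, 13, 8, 5, 9, 15, 1] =(1 11 13 5 16)(4 14 9 12 8)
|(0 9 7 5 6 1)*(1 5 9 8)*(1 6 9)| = |(0 8 6 5 9 7 1)| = 7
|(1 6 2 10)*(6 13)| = 5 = |(1 13 6 2 10)|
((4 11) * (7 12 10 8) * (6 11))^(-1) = ((4 6 11)(7 12 10 8))^(-1) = (4 11 6)(7 8 10 12)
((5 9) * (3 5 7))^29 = (3 5 9 7)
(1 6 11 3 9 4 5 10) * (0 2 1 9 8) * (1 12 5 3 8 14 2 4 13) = (0 4 3 14 2 12 5 10 9 13 1 6 11 8) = [4, 6, 12, 14, 3, 10, 11, 7, 0, 13, 9, 8, 5, 1, 2]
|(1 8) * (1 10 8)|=2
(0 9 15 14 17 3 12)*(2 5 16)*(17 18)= (0 9 15 14 18 17 3 12)(2 5 16)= [9, 1, 5, 12, 4, 16, 6, 7, 8, 15, 10, 11, 0, 13, 18, 14, 2, 3, 17]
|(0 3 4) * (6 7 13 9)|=|(0 3 4)(6 7 13 9)|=12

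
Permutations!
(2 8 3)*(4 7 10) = (2 8 3)(4 7 10) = [0, 1, 8, 2, 7, 5, 6, 10, 3, 9, 4]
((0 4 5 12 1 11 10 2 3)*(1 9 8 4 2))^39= ((0 2 3)(1 11 10)(4 5 12 9 8))^39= (4 8 9 12 5)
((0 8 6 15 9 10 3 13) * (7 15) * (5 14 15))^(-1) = (0 13 3 10 9 15 14 5 7 6 8)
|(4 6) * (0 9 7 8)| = |(0 9 7 8)(4 6)| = 4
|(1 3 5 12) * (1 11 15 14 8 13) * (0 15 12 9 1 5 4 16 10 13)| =8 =|(0 15 14 8)(1 3 4 16 10 13 5 9)(11 12)|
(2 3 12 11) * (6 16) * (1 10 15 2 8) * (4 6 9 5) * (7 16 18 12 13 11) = (1 10 15 2 3 13 11 8)(4 6 18 12 7 16 9 5) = [0, 10, 3, 13, 6, 4, 18, 16, 1, 5, 15, 8, 7, 11, 14, 2, 9, 17, 12]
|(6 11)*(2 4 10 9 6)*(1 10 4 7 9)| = |(1 10)(2 7 9 6 11)| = 10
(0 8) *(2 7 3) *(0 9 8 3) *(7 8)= (0 3 2 8 9 7)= [3, 1, 8, 2, 4, 5, 6, 0, 9, 7]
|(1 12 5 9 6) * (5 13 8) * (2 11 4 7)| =28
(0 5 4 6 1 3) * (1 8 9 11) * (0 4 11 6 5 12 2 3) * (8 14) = (0 12 2 3 4 5 11 1)(6 14 8 9) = [12, 0, 3, 4, 5, 11, 14, 7, 9, 6, 10, 1, 2, 13, 8]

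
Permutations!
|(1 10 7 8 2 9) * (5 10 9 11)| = 6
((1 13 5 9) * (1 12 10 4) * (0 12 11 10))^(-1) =((0 12)(1 13 5 9 11 10 4))^(-1) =(0 12)(1 4 10 11 9 5 13)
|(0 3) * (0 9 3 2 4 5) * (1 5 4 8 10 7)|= 14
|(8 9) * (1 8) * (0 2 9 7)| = |(0 2 9 1 8 7)| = 6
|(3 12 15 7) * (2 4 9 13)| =4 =|(2 4 9 13)(3 12 15 7)|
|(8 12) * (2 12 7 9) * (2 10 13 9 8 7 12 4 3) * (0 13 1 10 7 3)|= |(0 13 9 7 8 12 3 2 4)(1 10)|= 18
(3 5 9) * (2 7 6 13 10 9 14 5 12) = [0, 1, 7, 12, 4, 14, 13, 6, 8, 3, 9, 11, 2, 10, 5] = (2 7 6 13 10 9 3 12)(5 14)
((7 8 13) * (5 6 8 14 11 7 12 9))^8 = (5 8 12)(6 13 9)(7 11 14)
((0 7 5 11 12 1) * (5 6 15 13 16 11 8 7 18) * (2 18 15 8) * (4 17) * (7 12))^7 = (0 8 11 15 12 7 13 1 6 16)(2 18 5)(4 17)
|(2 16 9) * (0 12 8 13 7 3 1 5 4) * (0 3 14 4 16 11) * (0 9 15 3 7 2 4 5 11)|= |(0 12 8 13 2)(1 11 9 4 7 14 5 16 15 3)|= 10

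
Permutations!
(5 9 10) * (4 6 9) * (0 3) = (0 3)(4 6 9 10 5) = [3, 1, 2, 0, 6, 4, 9, 7, 8, 10, 5]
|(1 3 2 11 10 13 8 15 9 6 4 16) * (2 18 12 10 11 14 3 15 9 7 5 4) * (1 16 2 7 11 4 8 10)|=|(1 15 11 4 2 14 3 18 12)(5 8 9 6 7)(10 13)|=90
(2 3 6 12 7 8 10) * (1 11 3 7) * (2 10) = (1 11 3 6 12)(2 7 8) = [0, 11, 7, 6, 4, 5, 12, 8, 2, 9, 10, 3, 1]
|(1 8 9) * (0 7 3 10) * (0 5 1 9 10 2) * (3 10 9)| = |(0 7 10 5 1 8 9 3 2)| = 9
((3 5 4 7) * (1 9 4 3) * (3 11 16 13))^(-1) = ((1 9 4 7)(3 5 11 16 13))^(-1) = (1 7 4 9)(3 13 16 11 5)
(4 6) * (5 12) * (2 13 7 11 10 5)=[0, 1, 13, 3, 6, 12, 4, 11, 8, 9, 5, 10, 2, 7]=(2 13 7 11 10 5 12)(4 6)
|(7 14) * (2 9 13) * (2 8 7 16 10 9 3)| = 14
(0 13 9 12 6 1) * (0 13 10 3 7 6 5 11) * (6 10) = (0 6 1 13 9 12 5 11)(3 7 10) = [6, 13, 2, 7, 4, 11, 1, 10, 8, 12, 3, 0, 5, 9]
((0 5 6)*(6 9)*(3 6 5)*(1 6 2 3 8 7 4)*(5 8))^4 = ((0 5 9 8 7 4 1 6)(2 3))^4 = (0 7)(1 9)(4 5)(6 8)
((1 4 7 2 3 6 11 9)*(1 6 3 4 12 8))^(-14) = (1 12 8)(2 4 7)(6 11 9)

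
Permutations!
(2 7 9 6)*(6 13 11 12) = (2 7 9 13 11 12 6) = [0, 1, 7, 3, 4, 5, 2, 9, 8, 13, 10, 12, 6, 11]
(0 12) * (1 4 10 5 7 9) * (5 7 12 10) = [10, 4, 2, 3, 5, 12, 6, 9, 8, 1, 7, 11, 0] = (0 10 7 9 1 4 5 12)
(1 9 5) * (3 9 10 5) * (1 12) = [0, 10, 2, 9, 4, 12, 6, 7, 8, 3, 5, 11, 1] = (1 10 5 12)(3 9)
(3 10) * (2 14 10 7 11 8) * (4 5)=(2 14 10 3 7 11 8)(4 5)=[0, 1, 14, 7, 5, 4, 6, 11, 2, 9, 3, 8, 12, 13, 10]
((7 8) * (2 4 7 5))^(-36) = (2 5 8 7 4)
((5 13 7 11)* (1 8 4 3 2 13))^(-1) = ((1 8 4 3 2 13 7 11 5))^(-1) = (1 5 11 7 13 2 3 4 8)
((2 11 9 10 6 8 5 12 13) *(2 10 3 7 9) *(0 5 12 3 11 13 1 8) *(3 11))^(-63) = ((0 5 11 2 13 10 6)(1 8 12)(3 7 9))^(-63) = (13)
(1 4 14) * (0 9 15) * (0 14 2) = (0 9 15 14 1 4 2) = [9, 4, 0, 3, 2, 5, 6, 7, 8, 15, 10, 11, 12, 13, 1, 14]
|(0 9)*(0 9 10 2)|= |(0 10 2)|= 3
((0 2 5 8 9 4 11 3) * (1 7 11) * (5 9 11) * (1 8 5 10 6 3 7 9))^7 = (0 7 9 3 11 1 6 8 2 10 4)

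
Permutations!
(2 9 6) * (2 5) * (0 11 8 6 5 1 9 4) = (0 11 8 6 1 9 5 2 4) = [11, 9, 4, 3, 0, 2, 1, 7, 6, 5, 10, 8]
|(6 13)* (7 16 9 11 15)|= 10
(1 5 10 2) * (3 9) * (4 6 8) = [0, 5, 1, 9, 6, 10, 8, 7, 4, 3, 2] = (1 5 10 2)(3 9)(4 6 8)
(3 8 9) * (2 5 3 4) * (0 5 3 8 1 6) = (0 5 8 9 4 2 3 1 6) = [5, 6, 3, 1, 2, 8, 0, 7, 9, 4]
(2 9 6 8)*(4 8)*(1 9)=(1 9 6 4 8 2)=[0, 9, 1, 3, 8, 5, 4, 7, 2, 6]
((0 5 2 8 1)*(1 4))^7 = ((0 5 2 8 4 1))^7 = (0 5 2 8 4 1)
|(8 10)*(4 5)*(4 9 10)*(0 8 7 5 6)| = |(0 8 4 6)(5 9 10 7)| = 4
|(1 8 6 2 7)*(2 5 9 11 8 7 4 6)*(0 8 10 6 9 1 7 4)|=21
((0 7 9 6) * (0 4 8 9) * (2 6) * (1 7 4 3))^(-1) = ((0 4 8 9 2 6 3 1 7))^(-1) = (0 7 1 3 6 2 9 8 4)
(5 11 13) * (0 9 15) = (0 9 15)(5 11 13) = [9, 1, 2, 3, 4, 11, 6, 7, 8, 15, 10, 13, 12, 5, 14, 0]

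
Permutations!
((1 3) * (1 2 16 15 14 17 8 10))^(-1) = ((1 3 2 16 15 14 17 8 10))^(-1) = (1 10 8 17 14 15 16 2 3)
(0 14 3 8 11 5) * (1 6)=[14, 6, 2, 8, 4, 0, 1, 7, 11, 9, 10, 5, 12, 13, 3]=(0 14 3 8 11 5)(1 6)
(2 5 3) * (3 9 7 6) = (2 5 9 7 6 3) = [0, 1, 5, 2, 4, 9, 3, 6, 8, 7]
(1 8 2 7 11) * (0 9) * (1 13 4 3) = (0 9)(1 8 2 7 11 13 4 3) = [9, 8, 7, 1, 3, 5, 6, 11, 2, 0, 10, 13, 12, 4]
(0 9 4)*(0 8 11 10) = (0 9 4 8 11 10) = [9, 1, 2, 3, 8, 5, 6, 7, 11, 4, 0, 10]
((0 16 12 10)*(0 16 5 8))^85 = ((0 5 8)(10 16 12))^85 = (0 5 8)(10 16 12)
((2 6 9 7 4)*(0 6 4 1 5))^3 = (0 7)(1 6)(2 4)(5 9)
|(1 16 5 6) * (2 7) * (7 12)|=12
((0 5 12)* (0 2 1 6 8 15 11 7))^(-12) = (0 11 8 1 12)(2 5 7 15 6)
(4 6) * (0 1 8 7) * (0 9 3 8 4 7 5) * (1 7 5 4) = (0 7 9 3 8 4 6 5) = [7, 1, 2, 8, 6, 0, 5, 9, 4, 3]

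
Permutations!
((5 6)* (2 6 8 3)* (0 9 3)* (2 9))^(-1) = (0 8 5 6 2)(3 9)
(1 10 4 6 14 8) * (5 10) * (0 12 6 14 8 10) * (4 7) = (0 12 6 8 1 5)(4 14 10 7) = [12, 5, 2, 3, 14, 0, 8, 4, 1, 9, 7, 11, 6, 13, 10]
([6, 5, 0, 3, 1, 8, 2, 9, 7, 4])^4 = [6, 9, 0, 3, 7, 4, 2, 5, 1, 8]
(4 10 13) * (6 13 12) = (4 10 12 6 13) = [0, 1, 2, 3, 10, 5, 13, 7, 8, 9, 12, 11, 6, 4]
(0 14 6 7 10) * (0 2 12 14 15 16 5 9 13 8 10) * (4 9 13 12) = (0 15 16 5 13 8 10 2 4 9 12 14 6 7) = [15, 1, 4, 3, 9, 13, 7, 0, 10, 12, 2, 11, 14, 8, 6, 16, 5]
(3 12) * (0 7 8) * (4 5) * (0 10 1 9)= (0 7 8 10 1 9)(3 12)(4 5)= [7, 9, 2, 12, 5, 4, 6, 8, 10, 0, 1, 11, 3]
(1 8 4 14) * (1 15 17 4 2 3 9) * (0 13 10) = (0 13 10)(1 8 2 3 9)(4 14 15 17) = [13, 8, 3, 9, 14, 5, 6, 7, 2, 1, 0, 11, 12, 10, 15, 17, 16, 4]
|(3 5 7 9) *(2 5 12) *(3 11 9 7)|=|(2 5 3 12)(9 11)|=4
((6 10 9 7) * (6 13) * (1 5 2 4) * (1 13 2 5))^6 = (2 7 9 10 6 13 4) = ((2 4 13 6 10 9 7))^6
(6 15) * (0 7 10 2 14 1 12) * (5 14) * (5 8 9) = (0 7 10 2 8 9 5 14 1 12)(6 15) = [7, 12, 8, 3, 4, 14, 15, 10, 9, 5, 2, 11, 0, 13, 1, 6]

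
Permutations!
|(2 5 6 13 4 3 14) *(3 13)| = 10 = |(2 5 6 3 14)(4 13)|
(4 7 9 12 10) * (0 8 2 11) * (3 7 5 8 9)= (0 9 12 10 4 5 8 2 11)(3 7)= [9, 1, 11, 7, 5, 8, 6, 3, 2, 12, 4, 0, 10]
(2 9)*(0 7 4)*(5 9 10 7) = (0 5 9 2 10 7 4) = [5, 1, 10, 3, 0, 9, 6, 4, 8, 2, 7]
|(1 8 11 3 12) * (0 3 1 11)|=|(0 3 12 11 1 8)|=6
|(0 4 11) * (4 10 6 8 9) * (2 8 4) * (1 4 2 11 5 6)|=10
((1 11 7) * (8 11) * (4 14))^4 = (14)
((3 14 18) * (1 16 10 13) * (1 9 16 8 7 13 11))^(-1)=((1 8 7 13 9 16 10 11)(3 14 18))^(-1)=(1 11 10 16 9 13 7 8)(3 18 14)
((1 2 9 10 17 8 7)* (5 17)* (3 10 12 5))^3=((1 2 9 12 5 17 8 7)(3 10))^3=(1 12 8 2 5 7 9 17)(3 10)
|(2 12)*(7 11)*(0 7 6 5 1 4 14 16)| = 18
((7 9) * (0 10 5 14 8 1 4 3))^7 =(0 3 4 1 8 14 5 10)(7 9)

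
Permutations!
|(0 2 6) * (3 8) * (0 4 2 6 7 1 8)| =|(0 6 4 2 7 1 8 3)| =8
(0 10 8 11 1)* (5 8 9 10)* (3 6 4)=(0 5 8 11 1)(3 6 4)(9 10)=[5, 0, 2, 6, 3, 8, 4, 7, 11, 10, 9, 1]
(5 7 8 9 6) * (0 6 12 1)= (0 6 5 7 8 9 12 1)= [6, 0, 2, 3, 4, 7, 5, 8, 9, 12, 10, 11, 1]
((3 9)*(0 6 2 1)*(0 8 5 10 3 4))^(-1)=((0 6 2 1 8 5 10 3 9 4))^(-1)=(0 4 9 3 10 5 8 1 2 6)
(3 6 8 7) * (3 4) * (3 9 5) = (3 6 8 7 4 9 5) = [0, 1, 2, 6, 9, 3, 8, 4, 7, 5]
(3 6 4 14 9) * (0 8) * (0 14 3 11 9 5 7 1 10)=(0 8 14 5 7 1 10)(3 6 4)(9 11)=[8, 10, 2, 6, 3, 7, 4, 1, 14, 11, 0, 9, 12, 13, 5]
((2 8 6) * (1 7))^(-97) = (1 7)(2 6 8)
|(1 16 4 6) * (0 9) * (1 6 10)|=|(0 9)(1 16 4 10)|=4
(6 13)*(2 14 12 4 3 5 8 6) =(2 14 12 4 3 5 8 6 13) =[0, 1, 14, 5, 3, 8, 13, 7, 6, 9, 10, 11, 4, 2, 12]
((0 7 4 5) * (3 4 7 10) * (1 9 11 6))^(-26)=((0 10 3 4 5)(1 9 11 6))^(-26)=(0 5 4 3 10)(1 11)(6 9)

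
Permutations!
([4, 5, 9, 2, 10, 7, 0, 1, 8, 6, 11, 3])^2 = (0 10 3 9)(1 7 5)(2 6 4 11)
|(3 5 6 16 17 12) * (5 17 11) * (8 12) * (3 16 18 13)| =|(3 17 8 12 16 11 5 6 18 13)| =10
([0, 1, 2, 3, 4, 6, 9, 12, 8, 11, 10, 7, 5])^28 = [0, 1, 2, 3, 4, 7, 12, 9, 8, 5, 10, 6, 11]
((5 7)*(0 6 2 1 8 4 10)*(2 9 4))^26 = (0 6 9 4 10)(1 2 8)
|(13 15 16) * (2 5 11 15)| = |(2 5 11 15 16 13)| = 6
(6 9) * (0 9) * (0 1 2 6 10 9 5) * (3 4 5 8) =(0 8 3 4 5)(1 2 6)(9 10) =[8, 2, 6, 4, 5, 0, 1, 7, 3, 10, 9]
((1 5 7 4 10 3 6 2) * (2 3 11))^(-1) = (1 2 11 10 4 7 5)(3 6)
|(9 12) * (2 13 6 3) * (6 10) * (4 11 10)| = |(2 13 4 11 10 6 3)(9 12)| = 14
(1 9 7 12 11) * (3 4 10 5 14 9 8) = (1 8 3 4 10 5 14 9 7 12 11) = [0, 8, 2, 4, 10, 14, 6, 12, 3, 7, 5, 1, 11, 13, 9]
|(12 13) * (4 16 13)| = 4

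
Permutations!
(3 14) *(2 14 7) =(2 14 3 7) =[0, 1, 14, 7, 4, 5, 6, 2, 8, 9, 10, 11, 12, 13, 3]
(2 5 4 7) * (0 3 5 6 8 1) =(0 3 5 4 7 2 6 8 1) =[3, 0, 6, 5, 7, 4, 8, 2, 1]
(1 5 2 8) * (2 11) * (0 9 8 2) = (0 9 8 1 5 11) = [9, 5, 2, 3, 4, 11, 6, 7, 1, 8, 10, 0]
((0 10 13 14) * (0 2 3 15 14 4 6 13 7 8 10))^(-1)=((2 3 15 14)(4 6 13)(7 8 10))^(-1)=(2 14 15 3)(4 13 6)(7 10 8)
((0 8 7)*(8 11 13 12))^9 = (0 12)(7 13)(8 11)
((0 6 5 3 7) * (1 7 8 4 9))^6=(0 9 3)(1 8 6)(4 5 7)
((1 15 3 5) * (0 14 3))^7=((0 14 3 5 1 15))^7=(0 14 3 5 1 15)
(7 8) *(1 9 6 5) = (1 9 6 5)(7 8) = [0, 9, 2, 3, 4, 1, 5, 8, 7, 6]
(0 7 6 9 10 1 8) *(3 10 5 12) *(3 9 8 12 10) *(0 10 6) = (0 7)(1 12 9 5 6 8 10) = [7, 12, 2, 3, 4, 6, 8, 0, 10, 5, 1, 11, 9]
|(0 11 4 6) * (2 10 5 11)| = 7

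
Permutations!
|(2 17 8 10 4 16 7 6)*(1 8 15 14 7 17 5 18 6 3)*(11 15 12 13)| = 52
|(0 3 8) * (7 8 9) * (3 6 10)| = |(0 6 10 3 9 7 8)| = 7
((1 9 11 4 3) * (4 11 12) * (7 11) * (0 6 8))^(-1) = (0 8 6)(1 3 4 12 9)(7 11)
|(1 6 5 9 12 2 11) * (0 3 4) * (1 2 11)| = 21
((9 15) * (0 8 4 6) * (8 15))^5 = (0 6 4 8 9 15)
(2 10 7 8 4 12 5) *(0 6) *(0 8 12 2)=[6, 1, 10, 3, 2, 0, 8, 12, 4, 9, 7, 11, 5]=(0 6 8 4 2 10 7 12 5)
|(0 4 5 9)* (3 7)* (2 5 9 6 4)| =|(0 2 5 6 4 9)(3 7)| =6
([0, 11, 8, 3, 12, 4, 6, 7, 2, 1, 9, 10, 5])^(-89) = [0, 9, 8, 3, 12, 4, 6, 7, 2, 10, 11, 1, 5]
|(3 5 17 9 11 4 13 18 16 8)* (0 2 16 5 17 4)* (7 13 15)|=24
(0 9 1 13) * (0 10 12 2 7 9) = (1 13 10 12 2 7 9) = [0, 13, 7, 3, 4, 5, 6, 9, 8, 1, 12, 11, 2, 10]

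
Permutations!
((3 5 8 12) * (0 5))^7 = (0 8 3 5 12)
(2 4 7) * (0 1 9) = [1, 9, 4, 3, 7, 5, 6, 2, 8, 0] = (0 1 9)(2 4 7)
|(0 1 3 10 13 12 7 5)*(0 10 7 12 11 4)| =9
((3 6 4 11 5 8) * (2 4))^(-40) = ((2 4 11 5 8 3 6))^(-40) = (2 11 8 6 4 5 3)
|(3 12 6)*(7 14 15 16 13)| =|(3 12 6)(7 14 15 16 13)| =15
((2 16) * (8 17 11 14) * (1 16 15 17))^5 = (1 11 2 8 17 16 14 15)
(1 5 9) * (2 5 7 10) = (1 7 10 2 5 9) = [0, 7, 5, 3, 4, 9, 6, 10, 8, 1, 2]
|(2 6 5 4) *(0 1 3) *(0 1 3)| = 12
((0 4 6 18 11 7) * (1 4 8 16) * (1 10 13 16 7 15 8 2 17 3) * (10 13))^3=(0 3 6 15)(1 18 8 2)(4 11 7 17)(13 16)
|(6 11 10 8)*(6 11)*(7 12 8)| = 5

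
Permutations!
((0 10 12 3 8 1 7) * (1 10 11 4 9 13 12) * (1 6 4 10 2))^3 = ((0 11 10 6 4 9 13 12 3 8 2 1 7))^3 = (0 6 13 8 7 10 9 3 1 11 4 12 2)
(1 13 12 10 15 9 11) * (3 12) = (1 13 3 12 10 15 9 11) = [0, 13, 2, 12, 4, 5, 6, 7, 8, 11, 15, 1, 10, 3, 14, 9]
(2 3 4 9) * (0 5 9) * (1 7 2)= [5, 7, 3, 4, 0, 9, 6, 2, 8, 1]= (0 5 9 1 7 2 3 4)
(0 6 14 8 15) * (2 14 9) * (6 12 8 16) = (0 12 8 15)(2 14 16 6 9) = [12, 1, 14, 3, 4, 5, 9, 7, 15, 2, 10, 11, 8, 13, 16, 0, 6]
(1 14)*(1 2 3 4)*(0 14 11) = [14, 11, 3, 4, 1, 5, 6, 7, 8, 9, 10, 0, 12, 13, 2] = (0 14 2 3 4 1 11)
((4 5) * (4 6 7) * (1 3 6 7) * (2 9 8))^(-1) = (1 6 3)(2 8 9)(4 7 5)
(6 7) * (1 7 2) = (1 7 6 2) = [0, 7, 1, 3, 4, 5, 2, 6]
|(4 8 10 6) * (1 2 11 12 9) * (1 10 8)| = 8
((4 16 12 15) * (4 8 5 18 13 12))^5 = ((4 16)(5 18 13 12 15 8))^5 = (4 16)(5 8 15 12 13 18)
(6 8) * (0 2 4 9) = [2, 1, 4, 3, 9, 5, 8, 7, 6, 0] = (0 2 4 9)(6 8)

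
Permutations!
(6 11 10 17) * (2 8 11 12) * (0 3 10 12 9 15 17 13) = (0 3 10 13)(2 8 11 12)(6 9 15 17) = [3, 1, 8, 10, 4, 5, 9, 7, 11, 15, 13, 12, 2, 0, 14, 17, 16, 6]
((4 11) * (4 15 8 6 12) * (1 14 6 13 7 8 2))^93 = (1 11 6 2 4 14 15 12)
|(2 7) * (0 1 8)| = 6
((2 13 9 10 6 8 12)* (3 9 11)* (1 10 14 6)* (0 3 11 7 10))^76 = (0 6 13)(1 14 2)(3 8 7)(9 12 10)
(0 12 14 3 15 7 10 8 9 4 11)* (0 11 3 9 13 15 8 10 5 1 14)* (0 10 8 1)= (0 12 10 8 13 15 7 5)(1 14 9 4 3)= [12, 14, 2, 1, 3, 0, 6, 5, 13, 4, 8, 11, 10, 15, 9, 7]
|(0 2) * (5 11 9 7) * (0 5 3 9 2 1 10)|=3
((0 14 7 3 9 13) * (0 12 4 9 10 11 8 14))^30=((3 10 11 8 14 7)(4 9 13 12))^30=(14)(4 13)(9 12)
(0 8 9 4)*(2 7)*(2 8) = (0 2 7 8 9 4) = [2, 1, 7, 3, 0, 5, 6, 8, 9, 4]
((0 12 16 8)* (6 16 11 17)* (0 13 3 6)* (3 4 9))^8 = (17)(3 6 16 8 13 4 9)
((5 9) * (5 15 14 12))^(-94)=(5 9 15 14 12)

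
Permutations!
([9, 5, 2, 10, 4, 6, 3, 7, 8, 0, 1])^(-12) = (1 3 5 10 6)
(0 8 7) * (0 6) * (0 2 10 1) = [8, 0, 10, 3, 4, 5, 2, 6, 7, 9, 1] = (0 8 7 6 2 10 1)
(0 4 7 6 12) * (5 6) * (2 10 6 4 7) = [7, 1, 10, 3, 2, 4, 12, 5, 8, 9, 6, 11, 0] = (0 7 5 4 2 10 6 12)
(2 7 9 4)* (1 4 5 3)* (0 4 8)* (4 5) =[5, 8, 7, 1, 2, 3, 6, 9, 0, 4] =(0 5 3 1 8)(2 7 9 4)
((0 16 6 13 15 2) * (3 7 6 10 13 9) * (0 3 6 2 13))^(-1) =(0 10 16)(2 7 3)(6 9)(13 15)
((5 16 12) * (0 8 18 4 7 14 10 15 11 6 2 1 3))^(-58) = (0 15 8 11 18 6 4 2 7 1 14 3 10)(5 12 16)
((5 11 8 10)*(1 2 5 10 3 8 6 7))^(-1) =(1 7 6 11 5 2)(3 8)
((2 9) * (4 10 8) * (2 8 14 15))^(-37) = (2 14 4 9 15 10 8)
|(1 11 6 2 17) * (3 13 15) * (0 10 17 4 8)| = |(0 10 17 1 11 6 2 4 8)(3 13 15)| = 9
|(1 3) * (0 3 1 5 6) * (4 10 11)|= |(0 3 5 6)(4 10 11)|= 12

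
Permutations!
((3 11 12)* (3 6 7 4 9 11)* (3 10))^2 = ((3 10)(4 9 11 12 6 7))^2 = (4 11 6)(7 9 12)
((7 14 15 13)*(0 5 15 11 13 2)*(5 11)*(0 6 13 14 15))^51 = (0 5 14 11)(2 6 13 7 15)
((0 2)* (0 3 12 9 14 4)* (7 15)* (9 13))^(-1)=((0 2 3 12 13 9 14 4)(7 15))^(-1)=(0 4 14 9 13 12 3 2)(7 15)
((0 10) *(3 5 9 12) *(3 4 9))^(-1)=(0 10)(3 5)(4 12 9)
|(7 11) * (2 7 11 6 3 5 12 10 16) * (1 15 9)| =|(1 15 9)(2 7 6 3 5 12 10 16)| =24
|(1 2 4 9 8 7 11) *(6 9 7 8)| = |(1 2 4 7 11)(6 9)| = 10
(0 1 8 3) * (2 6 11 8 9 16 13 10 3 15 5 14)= (0 1 9 16 13 10 3)(2 6 11 8 15 5 14)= [1, 9, 6, 0, 4, 14, 11, 7, 15, 16, 3, 8, 12, 10, 2, 5, 13]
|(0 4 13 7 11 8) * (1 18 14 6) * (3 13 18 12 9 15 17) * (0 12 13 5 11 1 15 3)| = 42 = |(0 4 18 14 6 15 17)(1 13 7)(3 5 11 8 12 9)|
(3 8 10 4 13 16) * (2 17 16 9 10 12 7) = (2 17 16 3 8 12 7)(4 13 9 10) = [0, 1, 17, 8, 13, 5, 6, 2, 12, 10, 4, 11, 7, 9, 14, 15, 3, 16]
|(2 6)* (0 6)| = 3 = |(0 6 2)|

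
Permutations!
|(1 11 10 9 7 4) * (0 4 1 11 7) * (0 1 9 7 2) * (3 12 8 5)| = 8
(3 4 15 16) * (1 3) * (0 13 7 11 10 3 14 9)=(0 13 7 11 10 3 4 15 16 1 14 9)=[13, 14, 2, 4, 15, 5, 6, 11, 8, 0, 3, 10, 12, 7, 9, 16, 1]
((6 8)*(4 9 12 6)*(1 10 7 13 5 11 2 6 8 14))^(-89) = ((1 10 7 13 5 11 2 6 14)(4 9 12 8))^(-89) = (1 10 7 13 5 11 2 6 14)(4 8 12 9)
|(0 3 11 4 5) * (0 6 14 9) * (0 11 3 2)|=6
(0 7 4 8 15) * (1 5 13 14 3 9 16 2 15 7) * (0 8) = (0 1 5 13 14 3 9 16 2 15 8 7 4) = [1, 5, 15, 9, 0, 13, 6, 4, 7, 16, 10, 11, 12, 14, 3, 8, 2]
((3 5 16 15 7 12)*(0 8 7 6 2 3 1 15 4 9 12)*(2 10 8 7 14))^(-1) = (0 7)(1 12 9 4 16 5 3 2 14 8 10 6 15)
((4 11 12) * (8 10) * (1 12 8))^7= ((1 12 4 11 8 10))^7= (1 12 4 11 8 10)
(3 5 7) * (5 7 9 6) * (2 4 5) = (2 4 5 9 6)(3 7) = [0, 1, 4, 7, 5, 9, 2, 3, 8, 6]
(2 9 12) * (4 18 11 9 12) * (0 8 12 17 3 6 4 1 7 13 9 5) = [8, 7, 17, 6, 18, 0, 4, 13, 12, 1, 10, 5, 2, 9, 14, 15, 16, 3, 11] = (0 8 12 2 17 3 6 4 18 11 5)(1 7 13 9)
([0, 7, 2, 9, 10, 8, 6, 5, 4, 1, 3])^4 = [0, 4, 2, 5, 1, 3, 6, 10, 9, 8, 7]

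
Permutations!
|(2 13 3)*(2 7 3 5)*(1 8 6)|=6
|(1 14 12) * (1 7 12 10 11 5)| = 10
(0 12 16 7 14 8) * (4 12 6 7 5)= (0 6 7 14 8)(4 12 16 5)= [6, 1, 2, 3, 12, 4, 7, 14, 0, 9, 10, 11, 16, 13, 8, 15, 5]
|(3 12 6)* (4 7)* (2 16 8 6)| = 6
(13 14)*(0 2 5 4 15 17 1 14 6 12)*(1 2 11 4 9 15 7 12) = [11, 14, 5, 3, 7, 9, 1, 12, 8, 15, 10, 4, 0, 6, 13, 17, 16, 2] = (0 11 4 7 12)(1 14 13 6)(2 5 9 15 17)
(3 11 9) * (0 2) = (0 2)(3 11 9) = [2, 1, 0, 11, 4, 5, 6, 7, 8, 3, 10, 9]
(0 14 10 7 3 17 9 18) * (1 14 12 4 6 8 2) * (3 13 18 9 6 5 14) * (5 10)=(0 12 4 10 7 13 18)(1 3 17 6 8 2)(5 14)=[12, 3, 1, 17, 10, 14, 8, 13, 2, 9, 7, 11, 4, 18, 5, 15, 16, 6, 0]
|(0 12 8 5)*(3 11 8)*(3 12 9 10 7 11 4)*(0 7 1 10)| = 4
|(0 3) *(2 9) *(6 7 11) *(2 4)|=6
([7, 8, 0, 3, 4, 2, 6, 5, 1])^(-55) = [7, 8, 0, 3, 4, 2, 6, 5, 1]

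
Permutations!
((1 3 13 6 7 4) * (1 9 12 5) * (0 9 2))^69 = ((0 9 12 5 1 3 13 6 7 4 2))^69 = (0 5 13 4 9 1 6 2 12 3 7)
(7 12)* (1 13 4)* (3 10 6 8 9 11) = (1 13 4)(3 10 6 8 9 11)(7 12) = [0, 13, 2, 10, 1, 5, 8, 12, 9, 11, 6, 3, 7, 4]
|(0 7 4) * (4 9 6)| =|(0 7 9 6 4)| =5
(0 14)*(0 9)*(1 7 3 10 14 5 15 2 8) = (0 5 15 2 8 1 7 3 10 14 9) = [5, 7, 8, 10, 4, 15, 6, 3, 1, 0, 14, 11, 12, 13, 9, 2]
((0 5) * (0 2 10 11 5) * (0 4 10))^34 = (0 5 10)(2 11 4)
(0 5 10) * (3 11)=(0 5 10)(3 11)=[5, 1, 2, 11, 4, 10, 6, 7, 8, 9, 0, 3]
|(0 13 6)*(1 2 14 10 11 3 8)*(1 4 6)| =|(0 13 1 2 14 10 11 3 8 4 6)| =11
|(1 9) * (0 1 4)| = |(0 1 9 4)| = 4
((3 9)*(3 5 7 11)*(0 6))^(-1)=((0 6)(3 9 5 7 11))^(-1)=(0 6)(3 11 7 5 9)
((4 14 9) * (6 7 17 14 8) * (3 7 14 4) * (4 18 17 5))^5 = ((3 7 5 4 8 6 14 9)(17 18))^5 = (3 6 5 9 8 7 14 4)(17 18)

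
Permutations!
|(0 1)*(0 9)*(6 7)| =|(0 1 9)(6 7)| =6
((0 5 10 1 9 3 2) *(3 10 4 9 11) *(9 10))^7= ((0 5 4 10 1 11 3 2))^7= (0 2 3 11 1 10 4 5)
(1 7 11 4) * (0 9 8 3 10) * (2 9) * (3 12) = [2, 7, 9, 10, 1, 5, 6, 11, 12, 8, 0, 4, 3] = (0 2 9 8 12 3 10)(1 7 11 4)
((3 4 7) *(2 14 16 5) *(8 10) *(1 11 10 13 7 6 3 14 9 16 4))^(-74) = ((1 11 10 8 13 7 14 4 6 3)(2 9 16 5))^(-74) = (1 14 10 6 13)(2 16)(3 7 11 4 8)(5 9)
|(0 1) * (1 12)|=3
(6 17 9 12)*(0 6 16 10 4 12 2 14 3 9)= (0 6 17)(2 14 3 9)(4 12 16 10)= [6, 1, 14, 9, 12, 5, 17, 7, 8, 2, 4, 11, 16, 13, 3, 15, 10, 0]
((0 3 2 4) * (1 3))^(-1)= (0 4 2 3 1)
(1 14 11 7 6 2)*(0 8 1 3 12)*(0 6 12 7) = (0 8 1 14 11)(2 3 7 12 6) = [8, 14, 3, 7, 4, 5, 2, 12, 1, 9, 10, 0, 6, 13, 11]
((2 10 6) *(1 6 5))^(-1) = ((1 6 2 10 5))^(-1) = (1 5 10 2 6)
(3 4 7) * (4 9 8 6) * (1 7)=(1 7 3 9 8 6 4)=[0, 7, 2, 9, 1, 5, 4, 3, 6, 8]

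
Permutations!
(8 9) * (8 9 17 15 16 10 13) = (8 17 15 16 10 13) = [0, 1, 2, 3, 4, 5, 6, 7, 17, 9, 13, 11, 12, 8, 14, 16, 10, 15]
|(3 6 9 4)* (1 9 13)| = |(1 9 4 3 6 13)| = 6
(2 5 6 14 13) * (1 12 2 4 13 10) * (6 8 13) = [0, 12, 5, 3, 6, 8, 14, 7, 13, 9, 1, 11, 2, 4, 10] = (1 12 2 5 8 13 4 6 14 10)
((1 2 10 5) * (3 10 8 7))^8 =(1 2 8 7 3 10 5)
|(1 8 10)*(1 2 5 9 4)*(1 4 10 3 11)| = 4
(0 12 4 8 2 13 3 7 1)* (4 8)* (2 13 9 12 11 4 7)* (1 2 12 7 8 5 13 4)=[11, 0, 9, 12, 8, 13, 6, 2, 4, 7, 10, 1, 5, 3]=(0 11 1)(2 9 7)(3 12 5 13)(4 8)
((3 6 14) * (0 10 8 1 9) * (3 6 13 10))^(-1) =((0 3 13 10 8 1 9)(6 14))^(-1) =(0 9 1 8 10 13 3)(6 14)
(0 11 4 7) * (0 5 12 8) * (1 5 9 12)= [11, 5, 2, 3, 7, 1, 6, 9, 0, 12, 10, 4, 8]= (0 11 4 7 9 12 8)(1 5)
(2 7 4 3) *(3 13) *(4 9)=(2 7 9 4 13 3)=[0, 1, 7, 2, 13, 5, 6, 9, 8, 4, 10, 11, 12, 3]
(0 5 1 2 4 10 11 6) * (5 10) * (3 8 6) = (0 10 11 3 8 6)(1 2 4 5) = [10, 2, 4, 8, 5, 1, 0, 7, 6, 9, 11, 3]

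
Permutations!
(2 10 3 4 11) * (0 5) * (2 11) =(11)(0 5)(2 10 3 4) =[5, 1, 10, 4, 2, 0, 6, 7, 8, 9, 3, 11]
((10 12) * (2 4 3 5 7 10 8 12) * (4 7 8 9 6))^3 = ((2 7 10)(3 5 8 12 9 6 4))^3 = (3 12 4 8 6 5 9)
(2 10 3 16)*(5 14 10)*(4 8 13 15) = [0, 1, 5, 16, 8, 14, 6, 7, 13, 9, 3, 11, 12, 15, 10, 4, 2] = (2 5 14 10 3 16)(4 8 13 15)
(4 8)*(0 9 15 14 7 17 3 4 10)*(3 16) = (0 9 15 14 7 17 16 3 4 8 10) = [9, 1, 2, 4, 8, 5, 6, 17, 10, 15, 0, 11, 12, 13, 7, 14, 3, 16]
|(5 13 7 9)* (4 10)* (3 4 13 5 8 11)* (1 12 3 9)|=21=|(1 12 3 4 10 13 7)(8 11 9)|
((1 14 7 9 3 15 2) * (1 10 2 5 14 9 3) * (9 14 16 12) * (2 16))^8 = (1 16 5 7 9 10 15 14 12 2 3)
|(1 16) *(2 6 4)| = |(1 16)(2 6 4)| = 6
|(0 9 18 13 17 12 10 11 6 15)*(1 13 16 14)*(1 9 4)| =|(0 4 1 13 17 12 10 11 6 15)(9 18 16 14)| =20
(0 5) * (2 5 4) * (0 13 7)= (0 4 2 5 13 7)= [4, 1, 5, 3, 2, 13, 6, 0, 8, 9, 10, 11, 12, 7]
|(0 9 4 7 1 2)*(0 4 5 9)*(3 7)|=10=|(1 2 4 3 7)(5 9)|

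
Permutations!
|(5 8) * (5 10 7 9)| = 5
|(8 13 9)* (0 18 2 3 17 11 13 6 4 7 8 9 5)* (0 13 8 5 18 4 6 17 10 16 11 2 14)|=7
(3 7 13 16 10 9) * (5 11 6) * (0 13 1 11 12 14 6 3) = (0 13 16 10 9)(1 11 3 7)(5 12 14 6) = [13, 11, 2, 7, 4, 12, 5, 1, 8, 0, 9, 3, 14, 16, 6, 15, 10]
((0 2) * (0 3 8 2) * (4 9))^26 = ((2 3 8)(4 9))^26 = (9)(2 8 3)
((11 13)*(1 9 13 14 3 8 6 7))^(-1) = ((1 9 13 11 14 3 8 6 7))^(-1) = (1 7 6 8 3 14 11 13 9)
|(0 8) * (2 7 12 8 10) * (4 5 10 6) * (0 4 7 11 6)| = 9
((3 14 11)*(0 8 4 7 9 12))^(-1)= ((0 8 4 7 9 12)(3 14 11))^(-1)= (0 12 9 7 4 8)(3 11 14)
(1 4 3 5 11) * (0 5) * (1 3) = (0 5 11 3)(1 4) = [5, 4, 2, 0, 1, 11, 6, 7, 8, 9, 10, 3]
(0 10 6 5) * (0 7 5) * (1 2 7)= (0 10 6)(1 2 7 5)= [10, 2, 7, 3, 4, 1, 0, 5, 8, 9, 6]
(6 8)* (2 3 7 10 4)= [0, 1, 3, 7, 2, 5, 8, 10, 6, 9, 4]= (2 3 7 10 4)(6 8)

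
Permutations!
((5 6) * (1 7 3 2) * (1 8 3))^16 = ((1 7)(2 8 3)(5 6))^16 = (2 8 3)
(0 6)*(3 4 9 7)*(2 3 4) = (0 6)(2 3)(4 9 7) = [6, 1, 3, 2, 9, 5, 0, 4, 8, 7]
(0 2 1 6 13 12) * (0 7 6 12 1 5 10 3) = (0 2 5 10 3)(1 12 7 6 13) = [2, 12, 5, 0, 4, 10, 13, 6, 8, 9, 3, 11, 7, 1]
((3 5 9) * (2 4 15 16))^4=(16)(3 5 9)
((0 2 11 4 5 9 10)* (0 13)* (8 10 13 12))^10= ((0 2 11 4 5 9 13)(8 10 12))^10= (0 4 13 11 9 2 5)(8 10 12)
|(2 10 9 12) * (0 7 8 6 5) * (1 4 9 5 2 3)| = 35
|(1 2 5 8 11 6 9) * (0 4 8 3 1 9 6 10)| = 20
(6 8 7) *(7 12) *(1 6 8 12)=(1 6 12 7 8)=[0, 6, 2, 3, 4, 5, 12, 8, 1, 9, 10, 11, 7]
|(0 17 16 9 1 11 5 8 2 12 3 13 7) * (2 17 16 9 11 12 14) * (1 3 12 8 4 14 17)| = |(0 16 11 5 4 14 2 17 9 3 13 7)(1 8)| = 12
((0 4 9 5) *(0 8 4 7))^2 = ((0 7)(4 9 5 8))^2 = (4 5)(8 9)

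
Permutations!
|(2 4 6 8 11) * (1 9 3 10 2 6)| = 6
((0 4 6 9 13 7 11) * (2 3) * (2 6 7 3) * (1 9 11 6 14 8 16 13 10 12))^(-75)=(16)(1 9 10 12)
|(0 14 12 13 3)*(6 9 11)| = 15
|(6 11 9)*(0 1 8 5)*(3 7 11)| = |(0 1 8 5)(3 7 11 9 6)| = 20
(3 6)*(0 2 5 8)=(0 2 5 8)(3 6)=[2, 1, 5, 6, 4, 8, 3, 7, 0]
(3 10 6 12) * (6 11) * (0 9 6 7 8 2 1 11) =(0 9 6 12 3 10)(1 11 7 8 2) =[9, 11, 1, 10, 4, 5, 12, 8, 2, 6, 0, 7, 3]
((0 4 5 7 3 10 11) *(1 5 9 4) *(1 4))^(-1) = (0 11 10 3 7 5 1 9 4) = ((0 4 9 1 5 7 3 10 11))^(-1)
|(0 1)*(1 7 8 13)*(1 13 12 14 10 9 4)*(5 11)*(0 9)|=6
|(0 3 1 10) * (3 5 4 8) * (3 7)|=|(0 5 4 8 7 3 1 10)|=8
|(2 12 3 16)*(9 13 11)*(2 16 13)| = 6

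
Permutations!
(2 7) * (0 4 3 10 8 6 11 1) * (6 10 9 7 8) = [4, 0, 8, 9, 3, 5, 11, 2, 10, 7, 6, 1] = (0 4 3 9 7 2 8 10 6 11 1)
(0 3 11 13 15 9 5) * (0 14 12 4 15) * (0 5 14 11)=(0 3)(4 15 9 14 12)(5 11 13)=[3, 1, 2, 0, 15, 11, 6, 7, 8, 14, 10, 13, 4, 5, 12, 9]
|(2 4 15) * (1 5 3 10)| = 12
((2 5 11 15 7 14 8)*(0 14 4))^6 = ((0 14 8 2 5 11 15 7 4))^6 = (0 15 2)(4 11 8)(5 14 7)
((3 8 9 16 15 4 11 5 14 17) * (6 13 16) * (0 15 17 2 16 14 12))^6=((0 15 4 11 5 12)(2 16 17 3 8 9 6 13 14))^6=(2 6 3)(8 16 13)(9 17 14)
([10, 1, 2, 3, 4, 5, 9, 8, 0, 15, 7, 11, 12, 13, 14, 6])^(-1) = [8, 1, 2, 3, 4, 5, 15, 10, 7, 6, 0, 11, 12, 13, 14, 9]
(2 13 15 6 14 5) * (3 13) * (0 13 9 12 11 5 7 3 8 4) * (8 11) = [13, 1, 11, 9, 0, 2, 14, 3, 4, 12, 10, 5, 8, 15, 7, 6] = (0 13 15 6 14 7 3 9 12 8 4)(2 11 5)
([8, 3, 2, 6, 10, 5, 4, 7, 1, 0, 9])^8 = (10)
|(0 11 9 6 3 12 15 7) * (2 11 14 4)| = 11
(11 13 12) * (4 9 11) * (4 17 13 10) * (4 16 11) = (4 9)(10 16 11)(12 17 13) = [0, 1, 2, 3, 9, 5, 6, 7, 8, 4, 16, 10, 17, 12, 14, 15, 11, 13]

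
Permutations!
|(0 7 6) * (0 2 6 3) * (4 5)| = 6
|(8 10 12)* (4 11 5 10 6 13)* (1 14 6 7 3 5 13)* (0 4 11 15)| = |(0 4 15)(1 14 6)(3 5 10 12 8 7)(11 13)| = 6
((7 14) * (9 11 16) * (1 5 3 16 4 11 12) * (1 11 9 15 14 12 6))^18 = (1 7)(3 11)(4 16)(5 12)(6 14)(9 15)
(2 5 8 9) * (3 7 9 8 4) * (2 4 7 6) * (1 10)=[0, 10, 5, 6, 3, 7, 2, 9, 8, 4, 1]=(1 10)(2 5 7 9 4 3 6)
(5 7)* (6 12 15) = (5 7)(6 12 15) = [0, 1, 2, 3, 4, 7, 12, 5, 8, 9, 10, 11, 15, 13, 14, 6]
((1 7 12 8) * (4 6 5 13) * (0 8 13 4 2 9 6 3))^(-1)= ((0 8 1 7 12 13 2 9 6 5 4 3))^(-1)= (0 3 4 5 6 9 2 13 12 7 1 8)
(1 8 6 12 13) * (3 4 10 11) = (1 8 6 12 13)(3 4 10 11) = [0, 8, 2, 4, 10, 5, 12, 7, 6, 9, 11, 3, 13, 1]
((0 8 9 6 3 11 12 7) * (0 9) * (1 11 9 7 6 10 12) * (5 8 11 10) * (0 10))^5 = (0 1 11)(3 12 8 9 6 10 5)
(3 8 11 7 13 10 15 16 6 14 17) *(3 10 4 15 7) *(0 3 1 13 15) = (0 3 8 11 1 13 4)(6 14 17 10 7 15 16) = [3, 13, 2, 8, 0, 5, 14, 15, 11, 9, 7, 1, 12, 4, 17, 16, 6, 10]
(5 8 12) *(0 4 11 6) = (0 4 11 6)(5 8 12) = [4, 1, 2, 3, 11, 8, 0, 7, 12, 9, 10, 6, 5]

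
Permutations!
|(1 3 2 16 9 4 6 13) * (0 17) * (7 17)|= |(0 7 17)(1 3 2 16 9 4 6 13)|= 24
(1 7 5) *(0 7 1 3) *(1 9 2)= (0 7 5 3)(1 9 2)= [7, 9, 1, 0, 4, 3, 6, 5, 8, 2]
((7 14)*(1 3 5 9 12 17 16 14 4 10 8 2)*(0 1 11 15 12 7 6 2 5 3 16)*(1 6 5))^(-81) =((0 6 2 11 15 12 17)(1 16 14 5 9 7 4 10 8))^(-81) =(0 11 17 2 12 6 15)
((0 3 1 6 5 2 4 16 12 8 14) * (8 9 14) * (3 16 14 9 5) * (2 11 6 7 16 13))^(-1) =(0 14 4 2 13)(1 3 6 11 5 12 16 7)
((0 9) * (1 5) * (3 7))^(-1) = ((0 9)(1 5)(3 7))^(-1) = (0 9)(1 5)(3 7)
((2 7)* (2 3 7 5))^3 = (2 5)(3 7)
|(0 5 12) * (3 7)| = |(0 5 12)(3 7)| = 6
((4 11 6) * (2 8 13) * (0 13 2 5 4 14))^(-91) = (14)(2 8)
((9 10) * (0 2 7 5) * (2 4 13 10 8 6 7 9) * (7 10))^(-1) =(0 5 7 13 4)(2 10 6 8 9)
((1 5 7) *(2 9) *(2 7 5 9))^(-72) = ((1 9 7))^(-72) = (9)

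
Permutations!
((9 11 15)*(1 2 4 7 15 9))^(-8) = (1 4 15 2 7)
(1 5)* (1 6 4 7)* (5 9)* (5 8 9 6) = (1 6 4 7)(8 9) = [0, 6, 2, 3, 7, 5, 4, 1, 9, 8]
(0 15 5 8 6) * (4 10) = (0 15 5 8 6)(4 10) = [15, 1, 2, 3, 10, 8, 0, 7, 6, 9, 4, 11, 12, 13, 14, 5]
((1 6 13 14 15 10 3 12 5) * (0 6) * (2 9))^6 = (0 3 13 5 15)(1 10 6 12 14)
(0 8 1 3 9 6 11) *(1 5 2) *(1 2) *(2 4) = [8, 3, 4, 9, 2, 1, 11, 7, 5, 6, 10, 0] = (0 8 5 1 3 9 6 11)(2 4)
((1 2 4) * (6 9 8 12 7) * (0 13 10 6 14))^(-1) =(0 14 7 12 8 9 6 10 13)(1 4 2)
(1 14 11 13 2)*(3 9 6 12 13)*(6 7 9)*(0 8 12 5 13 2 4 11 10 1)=(0 8 12 2)(1 14 10)(3 6 5 13 4 11)(7 9)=[8, 14, 0, 6, 11, 13, 5, 9, 12, 7, 1, 3, 2, 4, 10]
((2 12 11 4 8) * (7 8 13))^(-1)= ((2 12 11 4 13 7 8))^(-1)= (2 8 7 13 4 11 12)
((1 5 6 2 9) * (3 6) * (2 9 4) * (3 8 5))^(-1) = (1 9 6 3)(2 4)(5 8) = ((1 3 6 9)(2 4)(5 8))^(-1)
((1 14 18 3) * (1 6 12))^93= (1 3)(6 14)(12 18)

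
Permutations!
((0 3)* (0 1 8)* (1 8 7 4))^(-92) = ((0 3 8)(1 7 4))^(-92) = (0 3 8)(1 7 4)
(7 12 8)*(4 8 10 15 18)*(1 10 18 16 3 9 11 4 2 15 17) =(1 10 17)(2 15 16 3 9 11 4 8 7 12 18) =[0, 10, 15, 9, 8, 5, 6, 12, 7, 11, 17, 4, 18, 13, 14, 16, 3, 1, 2]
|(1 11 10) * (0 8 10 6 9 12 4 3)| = |(0 8 10 1 11 6 9 12 4 3)| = 10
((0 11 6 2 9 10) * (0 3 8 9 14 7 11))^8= ((2 14 7 11 6)(3 8 9 10))^8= (2 11 14 6 7)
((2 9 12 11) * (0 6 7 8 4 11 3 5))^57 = ((0 6 7 8 4 11 2 9 12 3 5))^57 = (0 7 4 2 12 5 6 8 11 9 3)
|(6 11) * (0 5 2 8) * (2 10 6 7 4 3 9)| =|(0 5 10 6 11 7 4 3 9 2 8)| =11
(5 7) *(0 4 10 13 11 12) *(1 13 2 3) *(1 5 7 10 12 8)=[4, 13, 3, 5, 12, 10, 6, 7, 1, 9, 2, 8, 0, 11]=(0 4 12)(1 13 11 8)(2 3 5 10)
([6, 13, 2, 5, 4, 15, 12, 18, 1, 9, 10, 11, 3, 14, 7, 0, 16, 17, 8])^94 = [5, 18, 2, 6, 4, 12, 15, 13, 7, 9, 10, 11, 0, 8, 1, 3, 16, 17, 14]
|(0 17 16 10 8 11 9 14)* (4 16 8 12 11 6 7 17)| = 8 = |(0 4 16 10 12 11 9 14)(6 7 17 8)|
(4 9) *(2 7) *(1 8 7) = (1 8 7 2)(4 9) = [0, 8, 1, 3, 9, 5, 6, 2, 7, 4]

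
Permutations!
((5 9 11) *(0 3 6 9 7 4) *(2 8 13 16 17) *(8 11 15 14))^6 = ((0 3 6 9 15 14 8 13 16 17 2 11 5 7 4))^6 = (0 8 5 9 17)(2 3 13 7 15)(4 14 11 6 16)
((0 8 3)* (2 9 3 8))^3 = (0 3 9 2)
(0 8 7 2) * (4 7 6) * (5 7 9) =(0 8 6 4 9 5 7 2) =[8, 1, 0, 3, 9, 7, 4, 2, 6, 5]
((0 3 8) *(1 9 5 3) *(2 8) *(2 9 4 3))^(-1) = (0 8 2 5 9 3 4 1)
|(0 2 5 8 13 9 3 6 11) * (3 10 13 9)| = 10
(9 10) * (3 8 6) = (3 8 6)(9 10) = [0, 1, 2, 8, 4, 5, 3, 7, 6, 10, 9]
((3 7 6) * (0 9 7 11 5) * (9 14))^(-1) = (0 5 11 3 6 7 9 14)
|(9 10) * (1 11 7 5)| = |(1 11 7 5)(9 10)| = 4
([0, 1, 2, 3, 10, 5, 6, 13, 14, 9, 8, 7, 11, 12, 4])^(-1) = (4 14 8 10)(7 11 12 13)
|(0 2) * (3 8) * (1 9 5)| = 6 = |(0 2)(1 9 5)(3 8)|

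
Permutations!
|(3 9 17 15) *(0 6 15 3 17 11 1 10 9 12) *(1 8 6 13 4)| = |(0 13 4 1 10 9 11 8 6 15 17 3 12)| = 13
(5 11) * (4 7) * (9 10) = (4 7)(5 11)(9 10) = [0, 1, 2, 3, 7, 11, 6, 4, 8, 10, 9, 5]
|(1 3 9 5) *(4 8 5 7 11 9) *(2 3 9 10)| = 10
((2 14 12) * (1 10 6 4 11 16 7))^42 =((1 10 6 4 11 16 7)(2 14 12))^42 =(16)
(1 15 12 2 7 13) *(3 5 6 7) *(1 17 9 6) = (1 15 12 2 3 5)(6 7 13 17 9) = [0, 15, 3, 5, 4, 1, 7, 13, 8, 6, 10, 11, 2, 17, 14, 12, 16, 9]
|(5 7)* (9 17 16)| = 6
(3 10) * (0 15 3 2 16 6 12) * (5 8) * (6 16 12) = (16)(0 15 3 10 2 12)(5 8) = [15, 1, 12, 10, 4, 8, 6, 7, 5, 9, 2, 11, 0, 13, 14, 3, 16]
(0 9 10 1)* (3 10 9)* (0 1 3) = (3 10) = [0, 1, 2, 10, 4, 5, 6, 7, 8, 9, 3]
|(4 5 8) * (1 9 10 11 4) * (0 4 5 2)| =|(0 4 2)(1 9 10 11 5 8)| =6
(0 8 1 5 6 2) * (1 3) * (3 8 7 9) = [7, 5, 0, 1, 4, 6, 2, 9, 8, 3] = (0 7 9 3 1 5 6 2)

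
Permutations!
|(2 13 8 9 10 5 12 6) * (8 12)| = 4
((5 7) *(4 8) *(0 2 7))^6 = ((0 2 7 5)(4 8))^6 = (8)(0 7)(2 5)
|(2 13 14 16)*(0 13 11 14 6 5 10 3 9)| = 28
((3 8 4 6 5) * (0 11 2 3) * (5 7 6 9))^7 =((0 11 2 3 8 4 9 5)(6 7))^7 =(0 5 9 4 8 3 2 11)(6 7)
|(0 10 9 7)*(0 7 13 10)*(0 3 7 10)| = |(0 3 7 10 9 13)| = 6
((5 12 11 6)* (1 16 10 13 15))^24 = (1 15 13 10 16)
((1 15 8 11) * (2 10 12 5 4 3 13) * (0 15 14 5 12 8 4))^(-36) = (15)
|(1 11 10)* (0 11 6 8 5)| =|(0 11 10 1 6 8 5)| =7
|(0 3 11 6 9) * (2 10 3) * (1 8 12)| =|(0 2 10 3 11 6 9)(1 8 12)| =21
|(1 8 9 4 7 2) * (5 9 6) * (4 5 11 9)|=|(1 8 6 11 9 5 4 7 2)|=9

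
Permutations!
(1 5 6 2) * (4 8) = [0, 5, 1, 3, 8, 6, 2, 7, 4] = (1 5 6 2)(4 8)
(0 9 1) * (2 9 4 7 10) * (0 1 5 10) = (0 4 7)(2 9 5 10) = [4, 1, 9, 3, 7, 10, 6, 0, 8, 5, 2]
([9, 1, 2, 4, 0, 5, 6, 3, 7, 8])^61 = [9, 1, 2, 4, 0, 5, 6, 3, 7, 8]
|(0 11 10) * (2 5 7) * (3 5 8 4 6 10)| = |(0 11 3 5 7 2 8 4 6 10)| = 10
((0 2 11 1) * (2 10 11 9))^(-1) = (0 1 11 10)(2 9)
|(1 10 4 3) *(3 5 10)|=|(1 3)(4 5 10)|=6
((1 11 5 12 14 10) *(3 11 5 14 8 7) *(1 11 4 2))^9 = ((1 5 12 8 7 3 4 2)(10 11 14))^9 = (14)(1 5 12 8 7 3 4 2)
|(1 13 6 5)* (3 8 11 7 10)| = |(1 13 6 5)(3 8 11 7 10)| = 20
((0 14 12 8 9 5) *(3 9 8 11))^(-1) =((0 14 12 11 3 9 5))^(-1) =(0 5 9 3 11 12 14)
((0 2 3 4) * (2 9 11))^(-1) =(0 4 3 2 11 9) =((0 9 11 2 3 4))^(-1)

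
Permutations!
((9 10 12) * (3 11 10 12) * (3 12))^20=(12)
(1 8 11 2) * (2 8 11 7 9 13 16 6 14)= (1 11 8 7 9 13 16 6 14 2)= [0, 11, 1, 3, 4, 5, 14, 9, 7, 13, 10, 8, 12, 16, 2, 15, 6]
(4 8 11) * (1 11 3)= (1 11 4 8 3)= [0, 11, 2, 1, 8, 5, 6, 7, 3, 9, 10, 4]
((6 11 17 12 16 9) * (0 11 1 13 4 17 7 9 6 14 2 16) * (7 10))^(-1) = ((0 11 10 7 9 14 2 16 6 1 13 4 17 12))^(-1) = (0 12 17 4 13 1 6 16 2 14 9 7 10 11)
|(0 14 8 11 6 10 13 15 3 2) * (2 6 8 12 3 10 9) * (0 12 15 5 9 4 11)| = 14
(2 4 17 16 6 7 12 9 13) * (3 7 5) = (2 4 17 16 6 5 3 7 12 9 13) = [0, 1, 4, 7, 17, 3, 5, 12, 8, 13, 10, 11, 9, 2, 14, 15, 6, 16]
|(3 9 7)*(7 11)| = |(3 9 11 7)| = 4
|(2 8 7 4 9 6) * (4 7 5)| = 6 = |(2 8 5 4 9 6)|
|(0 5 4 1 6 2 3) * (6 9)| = 8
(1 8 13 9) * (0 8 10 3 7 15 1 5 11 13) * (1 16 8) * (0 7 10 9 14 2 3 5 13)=(0 1 9 13 14 2 3 10 5 11)(7 15 16 8)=[1, 9, 3, 10, 4, 11, 6, 15, 7, 13, 5, 0, 12, 14, 2, 16, 8]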